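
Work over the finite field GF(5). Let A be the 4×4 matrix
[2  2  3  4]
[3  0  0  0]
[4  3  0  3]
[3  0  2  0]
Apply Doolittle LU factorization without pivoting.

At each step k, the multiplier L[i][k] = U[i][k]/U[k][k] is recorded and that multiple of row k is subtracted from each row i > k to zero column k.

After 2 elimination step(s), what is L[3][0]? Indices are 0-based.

L[3][0] = 4

[col 0] pivot 2
  R1 -= 4*R0 → (0, 2, 3, 4)  (L[1][0] := 4)
  R2 -= 2*R0 → (0, 4, 4, 0)  (L[2][0] := 2)
  R3 -= 4*R0 → (0, 2, 0, 4)  (L[3][0] := 4)
[col 1] pivot 2
  R2 -= 2*R1 → (0, 0, 3, 2)  (L[2][1] := 2)
  R3 -= 1*R1 → (0, 0, 2, 0)  (L[3][1] := 1)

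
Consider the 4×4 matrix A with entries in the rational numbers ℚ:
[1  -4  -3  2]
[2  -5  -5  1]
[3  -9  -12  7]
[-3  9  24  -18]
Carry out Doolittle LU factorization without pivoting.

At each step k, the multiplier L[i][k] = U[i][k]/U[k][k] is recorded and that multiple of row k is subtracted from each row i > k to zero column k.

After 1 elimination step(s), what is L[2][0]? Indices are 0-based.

L[2][0] = 3

Step 1: pivot at (0,0) is 1.
  row1 ← row1 − (2)·row0  ⇒  L[1][0]=2, U row1=(0, 3, 1, -3)
  row2 ← row2 − (3)·row0  ⇒  L[2][0]=3, U row2=(0, 3, -3, 1)
  row3 ← row3 − (-3)·row0  ⇒  L[3][0]=-3, U row3=(0, -3, 15, -12)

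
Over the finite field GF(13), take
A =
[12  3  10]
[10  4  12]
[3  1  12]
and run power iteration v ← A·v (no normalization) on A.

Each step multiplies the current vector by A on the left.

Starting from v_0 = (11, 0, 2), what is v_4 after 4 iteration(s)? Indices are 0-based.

v_4 = (4, 9, 7)

v_0 = (11, 0, 2).
v_1 = A·v_0 = (9, 4, 5).
v_2 = A·v_1 = (1, 10, 0).
v_3 = A·v_2 = (3, 11, 0).
v_4 = A·v_3 = (4, 9, 7).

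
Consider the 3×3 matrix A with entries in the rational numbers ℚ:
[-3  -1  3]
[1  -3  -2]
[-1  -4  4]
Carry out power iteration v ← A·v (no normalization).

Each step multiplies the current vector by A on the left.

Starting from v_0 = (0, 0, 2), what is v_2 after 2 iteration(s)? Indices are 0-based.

v_0 = (0, 0, 2).
v_1 = A·v_0 = (6, -4, 8).
v_2 = A·v_1 = (10, 2, 42).

v_2 = (10, 2, 42)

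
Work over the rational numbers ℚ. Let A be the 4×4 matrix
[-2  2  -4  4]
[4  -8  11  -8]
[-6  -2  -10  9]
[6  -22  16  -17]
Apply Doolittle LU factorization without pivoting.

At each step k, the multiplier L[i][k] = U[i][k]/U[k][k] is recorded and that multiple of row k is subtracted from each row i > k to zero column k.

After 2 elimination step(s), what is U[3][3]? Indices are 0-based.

Step 1: pivot at (0,0) is -2.
  row1 ← row1 − (-2)·row0  ⇒  L[1][0]=-2, U row1=(0, -4, 3, 0)
  row2 ← row2 − (3)·row0  ⇒  L[2][0]=3, U row2=(0, -8, 2, -3)
  row3 ← row3 − (-3)·row0  ⇒  L[3][0]=-3, U row3=(0, -16, 4, -5)
Step 2: pivot at (1,1) is -4.
  row2 ← row2 − (2)·row1  ⇒  L[2][1]=2, U row2=(0, 0, -4, -3)
  row3 ← row3 − (4)·row1  ⇒  L[3][1]=4, U row3=(0, 0, -8, -5)

U[3][3] = -5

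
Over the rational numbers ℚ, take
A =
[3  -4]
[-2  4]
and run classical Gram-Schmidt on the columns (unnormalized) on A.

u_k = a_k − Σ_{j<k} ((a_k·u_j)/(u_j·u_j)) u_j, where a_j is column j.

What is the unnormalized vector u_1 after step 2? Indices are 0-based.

Step 1: u_0 = a_0 = (3, -2).
Step 2: u_1 = a_1 − (-20/13)·u_0 = (8/13, 12/13).

u_1 = (8/13, 12/13)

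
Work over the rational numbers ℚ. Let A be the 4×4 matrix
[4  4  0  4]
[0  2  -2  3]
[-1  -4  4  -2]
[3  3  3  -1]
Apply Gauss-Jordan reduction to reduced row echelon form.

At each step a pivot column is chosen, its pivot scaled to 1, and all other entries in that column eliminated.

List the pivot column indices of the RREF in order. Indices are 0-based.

pivot columns: 0, 1, 2, 3

step 1: normalize row 0 (÷4) = (1, 1, 0, 1)
  row 2: subtract -1×row0 = (0, -3, 4, -1)
  row 3: subtract 3×row0 = (0, 0, 3, -4)
step 2: normalize row 1 (÷2) = (0, 1, -1, 3/2)
  row 0: subtract 1×row1 = (1, 0, 1, -1/2)
  row 2: subtract -3×row1 = (0, 0, 1, 7/2)
step 3: normalize row 2 (÷1) = (0, 0, 1, 7/2)
  row 0: subtract 1×row2 = (1, 0, 0, -4)
  row 1: subtract -1×row2 = (0, 1, 0, 5)
  row 3: subtract 3×row2 = (0, 0, 0, -29/2)
step 4: normalize row 3 (÷-29/2) = (0, 0, 0, 1)
  row 0: subtract -4×row3 = (1, 0, 0, 0)
  row 1: subtract 5×row3 = (0, 1, 0, 0)
  row 2: subtract 7/2×row3 = (0, 0, 1, 0)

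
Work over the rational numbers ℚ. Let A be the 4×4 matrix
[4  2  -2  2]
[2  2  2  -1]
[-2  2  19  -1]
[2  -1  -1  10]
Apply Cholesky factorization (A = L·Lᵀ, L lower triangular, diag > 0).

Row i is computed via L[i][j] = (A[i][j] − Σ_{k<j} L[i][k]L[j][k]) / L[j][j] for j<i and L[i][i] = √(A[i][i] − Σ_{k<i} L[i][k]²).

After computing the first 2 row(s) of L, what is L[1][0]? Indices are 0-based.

Step 1: L[0][0] = √(4) = 2.
  L[1][0] = (2) / L[0][0] = 1.
Step 2: L[1][1] = √(1) = 1.

L[1][0] = 1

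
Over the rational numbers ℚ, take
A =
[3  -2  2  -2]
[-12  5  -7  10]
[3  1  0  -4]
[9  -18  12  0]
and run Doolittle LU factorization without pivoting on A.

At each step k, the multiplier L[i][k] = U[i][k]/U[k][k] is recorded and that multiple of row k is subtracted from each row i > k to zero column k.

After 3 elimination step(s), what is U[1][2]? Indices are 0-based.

k=0: U[0][0]=3
  eliminate (1,0): mult=-4, new row 1: (0, -3, 1, 2); set L[1][0]=-4
  eliminate (2,0): mult=1, new row 2: (0, 3, -2, -2); set L[2][0]=1
  eliminate (3,0): mult=3, new row 3: (0, -12, 6, 6); set L[3][0]=3
k=1: U[1][1]=-3
  eliminate (2,1): mult=-1, new row 2: (0, 0, -1, 0); set L[2][1]=-1
  eliminate (3,1): mult=4, new row 3: (0, 0, 2, -2); set L[3][1]=4
k=2: U[2][2]=-1
  eliminate (3,2): mult=-2, new row 3: (0, 0, 0, -2); set L[3][2]=-2

U[1][2] = 1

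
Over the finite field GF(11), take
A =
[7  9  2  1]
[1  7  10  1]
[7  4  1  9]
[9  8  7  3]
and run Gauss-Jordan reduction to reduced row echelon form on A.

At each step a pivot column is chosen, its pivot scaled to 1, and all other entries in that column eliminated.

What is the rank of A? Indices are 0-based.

pivot(0,0)=7: scale R0 → (1, 6, 5, 8)
  clear (1,0): R1 −= (1)R0 → (0, 1, 5, 4)
  clear (2,0): R2 −= (7)R0 → (0, 6, 10, 8)
  clear (3,0): R3 −= (9)R0 → (0, 9, 6, 8)
pivot(1,1)=1: scale R1 → (0, 1, 5, 4)
  clear (0,1): R0 −= (6)R1 → (1, 0, 8, 6)
  clear (2,1): R2 −= (6)R1 → (0, 0, 2, 6)
  clear (3,1): R3 −= (9)R1 → (0, 0, 5, 5)
pivot(2,2)=2: scale R2 → (0, 0, 1, 3)
  clear (0,2): R0 −= (8)R2 → (1, 0, 0, 4)
  clear (1,2): R1 −= (5)R2 → (0, 1, 0, 0)
  clear (3,2): R3 −= (5)R2 → (0, 0, 0, 1)
pivot(3,3)=1: scale R3 → (0, 0, 0, 1)
  clear (0,3): R0 −= (4)R3 → (1, 0, 0, 0)
  clear (2,3): R2 −= (3)R3 → (0, 0, 1, 0)

rank = 4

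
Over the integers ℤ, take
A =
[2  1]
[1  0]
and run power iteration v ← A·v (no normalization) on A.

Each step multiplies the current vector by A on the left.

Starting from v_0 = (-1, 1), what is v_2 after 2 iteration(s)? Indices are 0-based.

v_2 = (-3, -1)

v_0 = (-1, 1).
v_1 = A·v_0 = (-1, -1).
v_2 = A·v_1 = (-3, -1).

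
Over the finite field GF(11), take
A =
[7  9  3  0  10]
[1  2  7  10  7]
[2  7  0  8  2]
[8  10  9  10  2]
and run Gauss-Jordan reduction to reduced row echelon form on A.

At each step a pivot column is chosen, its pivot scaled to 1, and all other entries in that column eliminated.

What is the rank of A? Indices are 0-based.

rank = 4

step 1: normalize row 0 (÷7) = (1, 6, 2, 0, 3)
  row 1: subtract 1×row0 = (0, 7, 5, 10, 4)
  row 2: subtract 2×row0 = (0, 6, 7, 8, 7)
  row 3: subtract 8×row0 = (0, 6, 4, 10, 0)
step 2: normalize row 1 (÷7) = (0, 1, 7, 3, 10)
  row 0: subtract 6×row1 = (1, 0, 4, 4, 9)
  row 2: subtract 6×row1 = (0, 0, 9, 1, 2)
  row 3: subtract 6×row1 = (0, 0, 6, 3, 6)
step 3: normalize row 2 (÷9) = (0, 0, 1, 5, 10)
  row 0: subtract 4×row2 = (1, 0, 0, 6, 2)
  row 1: subtract 7×row2 = (0, 1, 0, 1, 6)
  row 3: subtract 6×row2 = (0, 0, 0, 6, 1)
step 4: normalize row 3 (÷6) = (0, 0, 0, 1, 2)
  row 0: subtract 6×row3 = (1, 0, 0, 0, 1)
  row 1: subtract 1×row3 = (0, 1, 0, 0, 4)
  row 2: subtract 5×row3 = (0, 0, 1, 0, 0)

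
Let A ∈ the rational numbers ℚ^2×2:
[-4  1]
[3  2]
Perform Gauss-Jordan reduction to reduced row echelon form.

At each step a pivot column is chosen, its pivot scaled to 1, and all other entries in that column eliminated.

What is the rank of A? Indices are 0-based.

rank = 2

step 1: normalize row 0 (÷-4) = (1, -1/4)
  row 1: subtract 3×row0 = (0, 11/4)
step 2: normalize row 1 (÷11/4) = (0, 1)
  row 0: subtract -1/4×row1 = (1, 0)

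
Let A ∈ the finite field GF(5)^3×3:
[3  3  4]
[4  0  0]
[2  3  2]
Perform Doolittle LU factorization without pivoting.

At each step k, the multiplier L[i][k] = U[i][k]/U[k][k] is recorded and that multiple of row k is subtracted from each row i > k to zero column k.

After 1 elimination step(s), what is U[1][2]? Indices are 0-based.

U[1][2] = 3

Step 1: pivot at (0,0) is 3.
  row1 ← row1 − (3)·row0  ⇒  L[1][0]=3, U row1=(0, 1, 3)
  row2 ← row2 − (4)·row0  ⇒  L[2][0]=4, U row2=(0, 1, 1)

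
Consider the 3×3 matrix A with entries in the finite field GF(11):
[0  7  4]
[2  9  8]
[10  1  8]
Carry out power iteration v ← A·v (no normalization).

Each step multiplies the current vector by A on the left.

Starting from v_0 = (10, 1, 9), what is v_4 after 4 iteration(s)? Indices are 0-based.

v_4 = (1, 0, 9)

v_0 = (10, 1, 9).
v_1 = A·v_0 = (10, 2, 8).
v_2 = A·v_1 = (2, 3, 1).
v_3 = A·v_2 = (3, 6, 9).
v_4 = A·v_3 = (1, 0, 9).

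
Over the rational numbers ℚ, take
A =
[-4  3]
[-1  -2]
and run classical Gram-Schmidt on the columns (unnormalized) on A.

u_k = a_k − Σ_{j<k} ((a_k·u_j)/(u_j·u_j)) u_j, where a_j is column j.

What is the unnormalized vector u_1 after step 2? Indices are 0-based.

Step 1: u_0 = a_0 = (-4, -1).
Step 2: u_1 = a_1 − (-10/17)·u_0 = (11/17, -44/17).

u_1 = (11/17, -44/17)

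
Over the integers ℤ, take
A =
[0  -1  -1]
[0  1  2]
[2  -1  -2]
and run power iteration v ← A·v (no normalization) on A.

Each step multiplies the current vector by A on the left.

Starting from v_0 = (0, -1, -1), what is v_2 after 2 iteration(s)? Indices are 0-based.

v_2 = (0, 3, 1)

v_0 = (0, -1, -1).
v_1 = A·v_0 = (2, -3, 3).
v_2 = A·v_1 = (0, 3, 1).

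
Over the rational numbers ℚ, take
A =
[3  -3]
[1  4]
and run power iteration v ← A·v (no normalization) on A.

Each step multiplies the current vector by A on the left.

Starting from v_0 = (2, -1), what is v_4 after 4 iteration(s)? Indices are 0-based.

v_0 = (2, -1).
v_1 = A·v_0 = (9, -2).
v_2 = A·v_1 = (33, 1).
v_3 = A·v_2 = (96, 37).
v_4 = A·v_3 = (177, 244).

v_4 = (177, 244)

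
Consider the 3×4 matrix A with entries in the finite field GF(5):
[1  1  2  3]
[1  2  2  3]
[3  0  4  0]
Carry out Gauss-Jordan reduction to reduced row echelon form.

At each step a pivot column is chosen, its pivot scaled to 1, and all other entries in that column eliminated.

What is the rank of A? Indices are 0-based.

step 1: normalize row 0 (÷1) = (1, 1, 2, 3)
  row 1: subtract 1×row0 = (0, 1, 0, 0)
  row 2: subtract 3×row0 = (0, 2, 3, 1)
step 2: normalize row 1 (÷1) = (0, 1, 0, 0)
  row 0: subtract 1×row1 = (1, 0, 2, 3)
  row 2: subtract 2×row1 = (0, 0, 3, 1)
step 3: normalize row 2 (÷3) = (0, 0, 1, 2)
  row 0: subtract 2×row2 = (1, 0, 0, 4)

rank = 3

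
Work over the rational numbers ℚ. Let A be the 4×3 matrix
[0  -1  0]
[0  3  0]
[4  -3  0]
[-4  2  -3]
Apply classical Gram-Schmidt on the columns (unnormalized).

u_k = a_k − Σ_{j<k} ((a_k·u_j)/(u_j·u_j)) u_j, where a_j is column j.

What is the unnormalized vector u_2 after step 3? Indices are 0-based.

Step 1: u_0 = a_0 = (0, 0, 4, -4).
Step 2: u_1 = a_1 − (-5/8)·u_0 = (-1, 3, -1/2, -1/2).
Step 3: u_2 = a_2 − (3/8)·u_0 − (1/7)·u_1 = (1/7, -3/7, -10/7, -10/7).

u_2 = (1/7, -3/7, -10/7, -10/7)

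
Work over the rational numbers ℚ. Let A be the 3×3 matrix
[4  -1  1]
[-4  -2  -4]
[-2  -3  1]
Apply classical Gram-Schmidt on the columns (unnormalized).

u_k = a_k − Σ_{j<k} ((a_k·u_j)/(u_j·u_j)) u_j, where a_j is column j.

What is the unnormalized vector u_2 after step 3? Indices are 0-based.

Step 1: u_0 = a_0 = (4, -4, -2).
Step 2: u_1 = a_1 − (5/18)·u_0 = (-19/9, -8/9, -22/9).
Step 3: u_2 = a_2 − (1/2)·u_0 − (-9/101)·u_1 = (-120/101, -210/101, 180/101).

u_2 = (-120/101, -210/101, 180/101)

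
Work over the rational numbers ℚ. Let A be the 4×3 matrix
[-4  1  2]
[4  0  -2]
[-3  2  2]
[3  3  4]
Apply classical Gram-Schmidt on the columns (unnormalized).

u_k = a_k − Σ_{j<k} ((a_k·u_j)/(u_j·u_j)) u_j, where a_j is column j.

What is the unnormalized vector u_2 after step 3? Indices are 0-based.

u_2 = (20/699, -910/699, -748/699, 164/233)

Step 1: u_0 = a_0 = (-4, 4, -3, 3).
Step 2: u_1 = a_1 − (-1/50)·u_0 = (23/25, 2/25, 97/50, 153/50).
Step 3: u_2 = a_2 − (-1/5)·u_0 − (890/699)·u_1 = (20/699, -910/699, -748/699, 164/233).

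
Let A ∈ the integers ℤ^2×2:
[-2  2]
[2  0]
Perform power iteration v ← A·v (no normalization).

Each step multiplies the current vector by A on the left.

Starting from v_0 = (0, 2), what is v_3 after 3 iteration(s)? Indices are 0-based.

v_0 = (0, 2).
v_1 = A·v_0 = (4, 0).
v_2 = A·v_1 = (-8, 8).
v_3 = A·v_2 = (32, -16).

v_3 = (32, -16)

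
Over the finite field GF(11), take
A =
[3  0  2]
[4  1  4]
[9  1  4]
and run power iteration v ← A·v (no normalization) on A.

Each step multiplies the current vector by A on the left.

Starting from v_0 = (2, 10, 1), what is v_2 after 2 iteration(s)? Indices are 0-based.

v_0 = (2, 10, 1).
v_1 = A·v_0 = (8, 0, 10).
v_2 = A·v_1 = (0, 6, 2).

v_2 = (0, 6, 2)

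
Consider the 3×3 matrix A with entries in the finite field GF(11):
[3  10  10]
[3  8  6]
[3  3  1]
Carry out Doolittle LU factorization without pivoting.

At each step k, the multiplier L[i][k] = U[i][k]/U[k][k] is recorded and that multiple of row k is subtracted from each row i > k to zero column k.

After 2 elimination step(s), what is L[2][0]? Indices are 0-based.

Step 1: pivot at (0,0) is 3.
  row1 ← row1 − (1)·row0  ⇒  L[1][0]=1, U row1=(0, 9, 7)
  row2 ← row2 − (1)·row0  ⇒  L[2][0]=1, U row2=(0, 4, 2)
Step 2: pivot at (1,1) is 9.
  row2 ← row2 − (9)·row1  ⇒  L[2][1]=9, U row2=(0, 0, 5)

L[2][0] = 1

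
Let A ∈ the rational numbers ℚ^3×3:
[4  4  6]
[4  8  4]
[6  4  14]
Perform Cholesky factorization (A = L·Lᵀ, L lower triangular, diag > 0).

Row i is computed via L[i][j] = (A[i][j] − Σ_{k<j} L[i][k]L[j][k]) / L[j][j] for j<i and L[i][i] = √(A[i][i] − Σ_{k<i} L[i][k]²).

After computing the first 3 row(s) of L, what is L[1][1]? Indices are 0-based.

Step 1: L[0][0] = √(4) = 2.
  L[1][0] = (4) / L[0][0] = 2.
Step 2: L[1][1] = √(4) = 2.
  L[2][0] = (6) / L[0][0] = 3.
  L[2][1] = (-2) / L[1][1] = -1.
Step 3: L[2][2] = √(4) = 2.

L[1][1] = 2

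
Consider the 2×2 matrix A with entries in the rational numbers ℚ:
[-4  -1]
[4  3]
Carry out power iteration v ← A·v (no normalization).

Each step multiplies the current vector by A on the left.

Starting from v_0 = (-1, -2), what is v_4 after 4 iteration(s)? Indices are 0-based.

v_4 = (-174, 26)

v_0 = (-1, -2).
v_1 = A·v_0 = (6, -10).
v_2 = A·v_1 = (-14, -6).
v_3 = A·v_2 = (62, -74).
v_4 = A·v_3 = (-174, 26).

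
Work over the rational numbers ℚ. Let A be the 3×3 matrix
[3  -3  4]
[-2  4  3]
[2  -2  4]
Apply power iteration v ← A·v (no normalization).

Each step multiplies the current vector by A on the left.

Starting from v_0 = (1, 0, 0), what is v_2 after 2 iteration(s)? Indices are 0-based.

v_2 = (23, -8, 18)

v_0 = (1, 0, 0).
v_1 = A·v_0 = (3, -2, 2).
v_2 = A·v_1 = (23, -8, 18).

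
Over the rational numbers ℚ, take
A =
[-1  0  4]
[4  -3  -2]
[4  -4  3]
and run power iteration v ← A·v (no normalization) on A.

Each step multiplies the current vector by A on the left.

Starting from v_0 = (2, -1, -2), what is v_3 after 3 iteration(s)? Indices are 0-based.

v_3 = (-362, 591, 278)

v_0 = (2, -1, -2).
v_1 = A·v_0 = (-10, 15, 6).
v_2 = A·v_1 = (34, -97, -82).
v_3 = A·v_2 = (-362, 591, 278).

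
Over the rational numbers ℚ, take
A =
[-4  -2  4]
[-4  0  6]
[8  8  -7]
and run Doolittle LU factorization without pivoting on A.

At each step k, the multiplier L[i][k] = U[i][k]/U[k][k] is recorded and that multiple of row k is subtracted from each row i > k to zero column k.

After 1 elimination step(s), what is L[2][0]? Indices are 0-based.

L[2][0] = -2

Step 1: pivot at (0,0) is -4.
  row1 ← row1 − (1)·row0  ⇒  L[1][0]=1, U row1=(0, 2, 2)
  row2 ← row2 − (-2)·row0  ⇒  L[2][0]=-2, U row2=(0, 4, 1)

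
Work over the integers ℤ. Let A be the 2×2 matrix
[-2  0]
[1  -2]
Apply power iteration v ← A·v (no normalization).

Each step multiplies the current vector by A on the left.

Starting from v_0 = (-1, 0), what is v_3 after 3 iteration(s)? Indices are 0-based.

v_0 = (-1, 0).
v_1 = A·v_0 = (2, -1).
v_2 = A·v_1 = (-4, 4).
v_3 = A·v_2 = (8, -12).

v_3 = (8, -12)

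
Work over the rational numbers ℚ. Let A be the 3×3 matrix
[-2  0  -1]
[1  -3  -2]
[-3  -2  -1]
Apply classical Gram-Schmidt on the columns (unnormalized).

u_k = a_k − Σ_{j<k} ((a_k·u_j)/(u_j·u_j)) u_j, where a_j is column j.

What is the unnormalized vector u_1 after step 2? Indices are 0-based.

Step 1: u_0 = a_0 = (-2, 1, -3).
Step 2: u_1 = a_1 − (3/14)·u_0 = (3/7, -45/14, -19/14).

u_1 = (3/7, -45/14, -19/14)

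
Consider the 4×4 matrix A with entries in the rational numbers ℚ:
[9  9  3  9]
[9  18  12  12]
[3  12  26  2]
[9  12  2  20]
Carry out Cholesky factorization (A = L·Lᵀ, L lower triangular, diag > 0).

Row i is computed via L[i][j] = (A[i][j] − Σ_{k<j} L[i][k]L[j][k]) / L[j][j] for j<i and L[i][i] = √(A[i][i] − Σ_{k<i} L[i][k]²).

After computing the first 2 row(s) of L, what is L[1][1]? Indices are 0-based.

Step 1: L[0][0] = √(9) = 3.
  L[1][0] = (9) / L[0][0] = 3.
Step 2: L[1][1] = √(9) = 3.

L[1][1] = 3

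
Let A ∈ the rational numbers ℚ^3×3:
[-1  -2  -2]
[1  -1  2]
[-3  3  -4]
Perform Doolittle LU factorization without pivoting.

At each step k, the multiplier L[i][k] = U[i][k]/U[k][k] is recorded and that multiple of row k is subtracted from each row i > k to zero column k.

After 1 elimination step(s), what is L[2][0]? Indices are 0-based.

[col 0] pivot -1
  R1 -= -1*R0 → (0, -3, 0)  (L[1][0] := -1)
  R2 -= 3*R0 → (0, 9, 2)  (L[2][0] := 3)

L[2][0] = 3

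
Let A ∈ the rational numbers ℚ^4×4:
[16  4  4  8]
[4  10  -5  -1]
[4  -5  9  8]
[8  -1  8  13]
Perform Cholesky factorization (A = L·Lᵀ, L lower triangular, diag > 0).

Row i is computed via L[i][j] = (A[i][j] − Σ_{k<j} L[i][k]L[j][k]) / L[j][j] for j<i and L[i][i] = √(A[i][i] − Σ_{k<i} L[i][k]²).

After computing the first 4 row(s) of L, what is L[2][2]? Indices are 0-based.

Step 1: L[0][0] = √(16) = 4.
  L[1][0] = (4) / L[0][0] = 1.
Step 2: L[1][1] = √(9) = 3.
  L[2][0] = (4) / L[0][0] = 1.
  L[2][1] = (-6) / L[1][1] = -2.
Step 3: L[2][2] = √(4) = 2.
  L[3][0] = (8) / L[0][0] = 2.
  L[3][1] = (-3) / L[1][1] = -1.
  L[3][2] = (4) / L[2][2] = 2.
Step 4: L[3][3] = √(4) = 2.

L[2][2] = 2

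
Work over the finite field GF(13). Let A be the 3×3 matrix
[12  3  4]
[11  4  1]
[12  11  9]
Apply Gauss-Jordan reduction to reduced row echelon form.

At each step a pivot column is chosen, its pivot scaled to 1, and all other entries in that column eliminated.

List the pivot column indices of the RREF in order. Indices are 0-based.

pivot(0,0)=12: scale R0 → (1, 10, 9)
  clear (1,0): R1 −= (11)R0 → (0, 11, 6)
  clear (2,0): R2 −= (12)R0 → (0, 8, 5)
pivot(1,1)=11: scale R1 → (0, 1, 10)
  clear (0,1): R0 −= (10)R1 → (1, 0, 0)
  clear (2,1): R2 −= (8)R1 → (0, 0, 3)
pivot(2,2)=3: scale R2 → (0, 0, 1)
  clear (1,2): R1 −= (10)R2 → (0, 1, 0)

pivot columns: 0, 1, 2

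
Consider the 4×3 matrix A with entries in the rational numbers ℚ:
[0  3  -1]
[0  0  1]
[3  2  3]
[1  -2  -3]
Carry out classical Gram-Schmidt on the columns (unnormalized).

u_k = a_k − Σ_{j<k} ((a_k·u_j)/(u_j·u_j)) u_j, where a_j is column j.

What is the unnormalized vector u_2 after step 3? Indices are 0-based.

u_2 = (-16/7, 1, 6/7, -18/7)

Step 1: u_0 = a_0 = (0, 0, 3, 1).
Step 2: u_1 = a_1 − (2/5)·u_0 = (3, 0, 4/5, -12/5).
Step 3: u_2 = a_2 − (3/5)·u_0 − (3/7)·u_1 = (-16/7, 1, 6/7, -18/7).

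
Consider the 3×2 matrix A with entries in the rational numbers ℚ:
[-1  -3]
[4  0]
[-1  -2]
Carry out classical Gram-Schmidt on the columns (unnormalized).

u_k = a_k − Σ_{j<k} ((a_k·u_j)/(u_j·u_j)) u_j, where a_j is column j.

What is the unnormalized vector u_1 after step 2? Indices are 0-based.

u_1 = (-49/18, -10/9, -31/18)

Step 1: u_0 = a_0 = (-1, 4, -1).
Step 2: u_1 = a_1 − (5/18)·u_0 = (-49/18, -10/9, -31/18).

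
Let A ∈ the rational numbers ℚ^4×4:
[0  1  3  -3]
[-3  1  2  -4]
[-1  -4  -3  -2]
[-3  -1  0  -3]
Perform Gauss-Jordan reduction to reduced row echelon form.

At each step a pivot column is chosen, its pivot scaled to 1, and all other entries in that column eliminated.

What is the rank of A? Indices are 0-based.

rank = 4

[1] R0 <-> R1
[1] R0 /= -3  ⇒  (1, -1/3, -2/3, 4/3)
     R2 -= -1·R0  ⇒  (0, -13/3, -11/3, -2/3)
     R3 -= -3·R0  ⇒  (0, -2, -2, 1)
[2] R1 /= 1  ⇒  (0, 1, 3, -3)
     R0 -= -1/3·R1  ⇒  (1, 0, 1/3, 1/3)
     R2 -= -13/3·R1  ⇒  (0, 0, 28/3, -41/3)
     R3 -= -2·R1  ⇒  (0, 0, 4, -5)
[3] R2 /= 28/3  ⇒  (0, 0, 1, -41/28)
     R0 -= 1/3·R2  ⇒  (1, 0, 0, 23/28)
     R1 -= 3·R2  ⇒  (0, 1, 0, 39/28)
     R3 -= 4·R2  ⇒  (0, 0, 0, 6/7)
[4] R3 /= 6/7  ⇒  (0, 0, 0, 1)
     R0 -= 23/28·R3  ⇒  (1, 0, 0, 0)
     R1 -= 39/28·R3  ⇒  (0, 1, 0, 0)
     R2 -= -41/28·R3  ⇒  (0, 0, 1, 0)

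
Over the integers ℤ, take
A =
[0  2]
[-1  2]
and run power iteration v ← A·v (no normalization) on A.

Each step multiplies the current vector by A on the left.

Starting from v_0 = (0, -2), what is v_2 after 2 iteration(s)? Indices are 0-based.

v_2 = (-8, -4)

v_0 = (0, -2).
v_1 = A·v_0 = (-4, -4).
v_2 = A·v_1 = (-8, -4).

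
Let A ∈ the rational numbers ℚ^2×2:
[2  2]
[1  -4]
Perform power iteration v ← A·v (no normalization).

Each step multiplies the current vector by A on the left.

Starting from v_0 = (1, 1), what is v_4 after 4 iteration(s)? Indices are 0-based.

v_0 = (1, 1).
v_1 = A·v_0 = (4, -3).
v_2 = A·v_1 = (2, 16).
v_3 = A·v_2 = (36, -62).
v_4 = A·v_3 = (-52, 284).

v_4 = (-52, 284)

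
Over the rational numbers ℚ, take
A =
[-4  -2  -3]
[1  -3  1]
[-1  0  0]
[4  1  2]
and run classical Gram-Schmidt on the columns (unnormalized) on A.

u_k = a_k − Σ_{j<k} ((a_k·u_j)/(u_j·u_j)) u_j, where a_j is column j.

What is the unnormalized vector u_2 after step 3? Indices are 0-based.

Step 1: u_0 = a_0 = (-4, 1, -1, 4).
Step 2: u_1 = a_1 − (9/34)·u_0 = (-16/17, -111/34, 9/34, -1/17).
Step 3: u_2 = a_2 − (21/34)·u_0 − (-19/395)·u_1 = (-227/395, 89/395, 249/395, -187/395).

u_2 = (-227/395, 89/395, 249/395, -187/395)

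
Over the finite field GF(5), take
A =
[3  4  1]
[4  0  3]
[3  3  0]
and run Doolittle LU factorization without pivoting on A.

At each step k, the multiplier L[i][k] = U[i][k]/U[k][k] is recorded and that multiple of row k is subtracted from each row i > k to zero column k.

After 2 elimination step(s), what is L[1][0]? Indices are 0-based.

k=0: U[0][0]=3
  eliminate (1,0): mult=3, new row 1: (0, 3, 0); set L[1][0]=3
  eliminate (2,0): mult=1, new row 2: (0, 4, 4); set L[2][0]=1
k=1: U[1][1]=3
  eliminate (2,1): mult=3, new row 2: (0, 0, 4); set L[2][1]=3

L[1][0] = 3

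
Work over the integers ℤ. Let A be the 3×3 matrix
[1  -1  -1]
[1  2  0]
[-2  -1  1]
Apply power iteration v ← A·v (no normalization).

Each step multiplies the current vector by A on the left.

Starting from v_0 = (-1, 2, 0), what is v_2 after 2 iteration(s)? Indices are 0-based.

v_2 = (-6, 3, 3)

v_0 = (-1, 2, 0).
v_1 = A·v_0 = (-3, 3, 0).
v_2 = A·v_1 = (-6, 3, 3).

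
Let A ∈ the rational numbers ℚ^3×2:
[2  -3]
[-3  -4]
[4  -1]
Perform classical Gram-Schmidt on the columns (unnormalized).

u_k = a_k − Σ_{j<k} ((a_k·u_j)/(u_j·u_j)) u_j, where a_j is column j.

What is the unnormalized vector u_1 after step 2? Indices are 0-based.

u_1 = (-91/29, -110/29, -37/29)

Step 1: u_0 = a_0 = (2, -3, 4).
Step 2: u_1 = a_1 − (2/29)·u_0 = (-91/29, -110/29, -37/29).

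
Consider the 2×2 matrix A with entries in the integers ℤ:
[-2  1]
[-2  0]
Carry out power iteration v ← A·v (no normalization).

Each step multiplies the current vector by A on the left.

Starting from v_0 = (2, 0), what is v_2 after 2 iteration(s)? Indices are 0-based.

v_0 = (2, 0).
v_1 = A·v_0 = (-4, -4).
v_2 = A·v_1 = (4, 8).

v_2 = (4, 8)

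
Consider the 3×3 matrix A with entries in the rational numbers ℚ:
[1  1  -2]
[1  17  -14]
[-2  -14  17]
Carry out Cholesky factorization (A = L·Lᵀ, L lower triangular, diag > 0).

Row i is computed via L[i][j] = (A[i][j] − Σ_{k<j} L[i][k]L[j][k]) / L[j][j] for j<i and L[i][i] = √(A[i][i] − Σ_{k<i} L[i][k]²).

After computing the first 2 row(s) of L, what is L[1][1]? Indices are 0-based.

Step 1: L[0][0] = √(1) = 1.
  L[1][0] = (1) / L[0][0] = 1.
Step 2: L[1][1] = √(16) = 4.

L[1][1] = 4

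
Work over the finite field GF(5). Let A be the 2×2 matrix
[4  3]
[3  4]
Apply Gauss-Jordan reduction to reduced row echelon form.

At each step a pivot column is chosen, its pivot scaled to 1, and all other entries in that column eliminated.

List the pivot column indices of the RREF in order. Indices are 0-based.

step 1: normalize row 0 (÷4) = (1, 2)
  row 1: subtract 3×row0 = (0, 3)
step 2: normalize row 1 (÷3) = (0, 1)
  row 0: subtract 2×row1 = (1, 0)

pivot columns: 0, 1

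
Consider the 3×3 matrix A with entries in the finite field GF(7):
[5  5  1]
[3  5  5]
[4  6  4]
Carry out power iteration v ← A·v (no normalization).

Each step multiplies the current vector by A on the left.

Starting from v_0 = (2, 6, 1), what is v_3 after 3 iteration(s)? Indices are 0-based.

v_0 = (2, 6, 1).
v_1 = A·v_0 = (6, 6, 6).
v_2 = A·v_1 = (3, 1, 0).
v_3 = A·v_2 = (6, 0, 4).

v_3 = (6, 0, 4)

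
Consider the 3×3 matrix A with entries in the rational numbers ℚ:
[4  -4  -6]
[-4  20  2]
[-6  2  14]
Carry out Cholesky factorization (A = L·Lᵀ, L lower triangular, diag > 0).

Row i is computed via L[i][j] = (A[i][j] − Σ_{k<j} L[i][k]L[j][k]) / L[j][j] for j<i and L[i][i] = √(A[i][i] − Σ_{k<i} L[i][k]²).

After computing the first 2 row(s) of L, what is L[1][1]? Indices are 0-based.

Step 1: L[0][0] = √(4) = 2.
  L[1][0] = (-4) / L[0][0] = -2.
Step 2: L[1][1] = √(16) = 4.

L[1][1] = 4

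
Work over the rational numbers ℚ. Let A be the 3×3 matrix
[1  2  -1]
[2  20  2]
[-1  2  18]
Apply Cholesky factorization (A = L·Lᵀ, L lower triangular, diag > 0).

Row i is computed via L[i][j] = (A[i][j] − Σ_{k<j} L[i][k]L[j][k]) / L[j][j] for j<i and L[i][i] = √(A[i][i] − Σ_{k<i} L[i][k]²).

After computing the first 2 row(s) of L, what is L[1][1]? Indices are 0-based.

Step 1: L[0][0] = √(1) = 1.
  L[1][0] = (2) / L[0][0] = 2.
Step 2: L[1][1] = √(16) = 4.

L[1][1] = 4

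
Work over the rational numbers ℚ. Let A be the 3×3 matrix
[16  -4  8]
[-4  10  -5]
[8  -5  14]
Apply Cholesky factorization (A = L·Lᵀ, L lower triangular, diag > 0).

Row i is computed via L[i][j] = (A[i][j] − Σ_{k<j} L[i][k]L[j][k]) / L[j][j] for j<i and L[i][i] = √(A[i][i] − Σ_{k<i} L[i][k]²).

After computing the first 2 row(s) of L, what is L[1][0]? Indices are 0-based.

Step 1: L[0][0] = √(16) = 4.
  L[1][0] = (-4) / L[0][0] = -1.
Step 2: L[1][1] = √(9) = 3.

L[1][0] = -1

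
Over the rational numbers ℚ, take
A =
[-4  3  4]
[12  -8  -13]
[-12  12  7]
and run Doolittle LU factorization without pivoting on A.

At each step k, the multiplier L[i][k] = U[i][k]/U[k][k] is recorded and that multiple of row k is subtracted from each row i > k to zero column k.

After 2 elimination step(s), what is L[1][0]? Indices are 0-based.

L[1][0] = -3

Step 1: pivot at (0,0) is -4.
  row1 ← row1 − (-3)·row0  ⇒  L[1][0]=-3, U row1=(0, 1, -1)
  row2 ← row2 − (3)·row0  ⇒  L[2][0]=3, U row2=(0, 3, -5)
Step 2: pivot at (1,1) is 1.
  row2 ← row2 − (3)·row1  ⇒  L[2][1]=3, U row2=(0, 0, -2)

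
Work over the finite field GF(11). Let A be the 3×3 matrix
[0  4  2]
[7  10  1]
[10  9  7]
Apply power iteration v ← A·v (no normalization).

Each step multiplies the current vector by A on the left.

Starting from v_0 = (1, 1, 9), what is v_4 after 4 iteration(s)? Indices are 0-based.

v_0 = (1, 1, 9).
v_1 = A·v_0 = (0, 4, 5).
v_2 = A·v_1 = (4, 1, 5).
v_3 = A·v_2 = (3, 10, 7).
v_4 = A·v_3 = (10, 7, 4).

v_4 = (10, 7, 4)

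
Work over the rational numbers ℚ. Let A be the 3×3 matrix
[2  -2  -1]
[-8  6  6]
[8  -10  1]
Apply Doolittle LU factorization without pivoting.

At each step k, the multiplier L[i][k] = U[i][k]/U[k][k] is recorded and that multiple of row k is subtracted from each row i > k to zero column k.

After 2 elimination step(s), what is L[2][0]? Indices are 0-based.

L[2][0] = 4

Step 1: pivot at (0,0) is 2.
  row1 ← row1 − (-4)·row0  ⇒  L[1][0]=-4, U row1=(0, -2, 2)
  row2 ← row2 − (4)·row0  ⇒  L[2][0]=4, U row2=(0, -2, 5)
Step 2: pivot at (1,1) is -2.
  row2 ← row2 − (1)·row1  ⇒  L[2][1]=1, U row2=(0, 0, 3)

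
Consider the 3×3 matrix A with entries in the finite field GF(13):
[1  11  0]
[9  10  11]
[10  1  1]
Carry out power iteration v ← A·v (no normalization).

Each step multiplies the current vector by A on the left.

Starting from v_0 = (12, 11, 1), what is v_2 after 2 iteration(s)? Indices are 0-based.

v_2 = (0, 12, 1)

v_0 = (12, 11, 1).
v_1 = A·v_0 = (3, 8, 2).
v_2 = A·v_1 = (0, 12, 1).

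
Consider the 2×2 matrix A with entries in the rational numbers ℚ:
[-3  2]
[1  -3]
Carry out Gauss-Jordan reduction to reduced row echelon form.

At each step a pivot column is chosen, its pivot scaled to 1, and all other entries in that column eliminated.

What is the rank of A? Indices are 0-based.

pivot(0,0)=-3: scale R0 → (1, -2/3)
  clear (1,0): R1 −= (1)R0 → (0, -7/3)
pivot(1,1)=-7/3: scale R1 → (0, 1)
  clear (0,1): R0 −= (-2/3)R1 → (1, 0)

rank = 2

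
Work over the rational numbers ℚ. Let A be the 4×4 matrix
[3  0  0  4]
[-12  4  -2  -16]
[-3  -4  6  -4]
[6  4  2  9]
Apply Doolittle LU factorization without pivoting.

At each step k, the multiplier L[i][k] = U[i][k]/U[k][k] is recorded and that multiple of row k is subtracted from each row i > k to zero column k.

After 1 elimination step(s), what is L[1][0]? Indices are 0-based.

L[1][0] = -4

k=0: U[0][0]=3
  eliminate (1,0): mult=-4, new row 1: (0, 4, -2, 0); set L[1][0]=-4
  eliminate (2,0): mult=-1, new row 2: (0, -4, 6, 0); set L[2][0]=-1
  eliminate (3,0): mult=2, new row 3: (0, 4, 2, 1); set L[3][0]=2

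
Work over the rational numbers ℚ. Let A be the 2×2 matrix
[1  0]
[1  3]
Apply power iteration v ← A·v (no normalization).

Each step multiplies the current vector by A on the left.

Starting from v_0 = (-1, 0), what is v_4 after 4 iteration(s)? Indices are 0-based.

v_4 = (-1, -40)

v_0 = (-1, 0).
v_1 = A·v_0 = (-1, -1).
v_2 = A·v_1 = (-1, -4).
v_3 = A·v_2 = (-1, -13).
v_4 = A·v_3 = (-1, -40).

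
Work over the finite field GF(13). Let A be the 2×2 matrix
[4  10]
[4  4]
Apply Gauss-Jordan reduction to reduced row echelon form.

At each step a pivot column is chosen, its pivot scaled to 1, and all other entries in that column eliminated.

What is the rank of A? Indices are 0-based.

pivot(0,0)=4: scale R0 → (1, 9)
  clear (1,0): R1 −= (4)R0 → (0, 7)
pivot(1,1)=7: scale R1 → (0, 1)
  clear (0,1): R0 −= (9)R1 → (1, 0)

rank = 2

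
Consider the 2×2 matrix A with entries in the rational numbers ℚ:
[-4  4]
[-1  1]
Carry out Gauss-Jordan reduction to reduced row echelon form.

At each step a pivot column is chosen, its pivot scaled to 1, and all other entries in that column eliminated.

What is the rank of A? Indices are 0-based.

pivot(0,0)=-4: scale R0 → (1, -1)
  clear (1,0): R1 −= (-1)R0 → (0, 0)
col 1: no nonzero at/below row 1; advance.

rank = 1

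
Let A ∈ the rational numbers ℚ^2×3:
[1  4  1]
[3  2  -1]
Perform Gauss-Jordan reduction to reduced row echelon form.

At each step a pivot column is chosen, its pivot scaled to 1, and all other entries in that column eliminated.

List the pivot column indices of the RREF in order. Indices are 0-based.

pivot(0,0)=1: scale R0 → (1, 4, 1)
  clear (1,0): R1 −= (3)R0 → (0, -10, -4)
pivot(1,1)=-10: scale R1 → (0, 1, 2/5)
  clear (0,1): R0 −= (4)R1 → (1, 0, -3/5)

pivot columns: 0, 1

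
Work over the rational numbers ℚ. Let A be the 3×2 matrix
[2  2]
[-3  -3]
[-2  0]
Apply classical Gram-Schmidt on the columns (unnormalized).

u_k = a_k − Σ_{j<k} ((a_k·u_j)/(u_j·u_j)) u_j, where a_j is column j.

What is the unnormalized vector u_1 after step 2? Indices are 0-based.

Step 1: u_0 = a_0 = (2, -3, -2).
Step 2: u_1 = a_1 − (13/17)·u_0 = (8/17, -12/17, 26/17).

u_1 = (8/17, -12/17, 26/17)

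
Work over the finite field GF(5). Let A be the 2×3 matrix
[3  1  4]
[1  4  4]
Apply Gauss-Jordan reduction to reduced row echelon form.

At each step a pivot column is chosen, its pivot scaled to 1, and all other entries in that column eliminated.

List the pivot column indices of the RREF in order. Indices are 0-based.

[1] R0 /= 3  ⇒  (1, 2, 3)
     R1 -= 1·R0  ⇒  (0, 2, 1)
[2] R1 /= 2  ⇒  (0, 1, 3)
     R0 -= 2·R1  ⇒  (1, 0, 2)

pivot columns: 0, 1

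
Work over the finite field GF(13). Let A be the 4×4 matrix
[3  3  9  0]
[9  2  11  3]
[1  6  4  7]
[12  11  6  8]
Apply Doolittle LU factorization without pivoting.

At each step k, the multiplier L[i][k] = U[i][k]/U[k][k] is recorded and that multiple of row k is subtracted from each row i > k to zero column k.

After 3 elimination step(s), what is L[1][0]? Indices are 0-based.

L[1][0] = 3

k=0: U[0][0]=3
  eliminate (1,0): mult=3, new row 1: (0, 6, 10, 3); set L[1][0]=3
  eliminate (2,0): mult=9, new row 2: (0, 5, 1, 7); set L[2][0]=9
  eliminate (3,0): mult=4, new row 3: (0, 12, 9, 8); set L[3][0]=4
k=1: U[1][1]=6
  eliminate (2,1): mult=3, new row 2: (0, 0, 10, 11); set L[2][1]=3
  eliminate (3,1): mult=2, new row 3: (0, 0, 2, 2); set L[3][1]=2
k=2: U[2][2]=10
  eliminate (3,2): mult=8, new row 3: (0, 0, 0, 5); set L[3][2]=8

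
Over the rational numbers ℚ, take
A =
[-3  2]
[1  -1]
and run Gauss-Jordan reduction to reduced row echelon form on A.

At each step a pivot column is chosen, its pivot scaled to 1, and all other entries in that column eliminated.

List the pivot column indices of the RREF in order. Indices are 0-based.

[1] R0 /= -3  ⇒  (1, -2/3)
     R1 -= 1·R0  ⇒  (0, -1/3)
[2] R1 /= -1/3  ⇒  (0, 1)
     R0 -= -2/3·R1  ⇒  (1, 0)

pivot columns: 0, 1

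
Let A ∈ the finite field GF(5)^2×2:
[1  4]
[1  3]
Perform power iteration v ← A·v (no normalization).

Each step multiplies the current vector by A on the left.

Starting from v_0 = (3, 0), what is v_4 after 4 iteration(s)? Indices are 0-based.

v_0 = (3, 0).
v_1 = A·v_0 = (3, 3).
v_2 = A·v_1 = (0, 2).
v_3 = A·v_2 = (3, 1).
v_4 = A·v_3 = (2, 1).

v_4 = (2, 1)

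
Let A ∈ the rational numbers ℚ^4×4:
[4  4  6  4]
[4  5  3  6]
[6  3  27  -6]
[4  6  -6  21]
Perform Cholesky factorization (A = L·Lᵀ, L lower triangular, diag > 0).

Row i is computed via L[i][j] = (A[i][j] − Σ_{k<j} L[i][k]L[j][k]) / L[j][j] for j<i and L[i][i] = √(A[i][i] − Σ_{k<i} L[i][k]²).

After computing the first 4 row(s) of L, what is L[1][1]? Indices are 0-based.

L[1][1] = 1

Step 1: L[0][0] = √(4) = 2.
  L[1][0] = (4) / L[0][0] = 2.
Step 2: L[1][1] = √(1) = 1.
  L[2][0] = (6) / L[0][0] = 3.
  L[2][1] = (-3) / L[1][1] = -3.
Step 3: L[2][2] = √(9) = 3.
  L[3][0] = (4) / L[0][0] = 2.
  L[3][1] = (2) / L[1][1] = 2.
  L[3][2] = (-6) / L[2][2] = -2.
Step 4: L[3][3] = √(9) = 3.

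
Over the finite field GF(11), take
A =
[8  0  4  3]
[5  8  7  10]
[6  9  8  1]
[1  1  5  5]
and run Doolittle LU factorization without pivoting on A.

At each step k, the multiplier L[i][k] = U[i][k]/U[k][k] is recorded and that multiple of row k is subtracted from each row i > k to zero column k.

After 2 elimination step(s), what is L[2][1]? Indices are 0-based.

Step 1: pivot at (0,0) is 8.
  row1 ← row1 − (2)·row0  ⇒  L[1][0]=2, U row1=(0, 8, 10, 4)
  row2 ← row2 − (9)·row0  ⇒  L[2][0]=9, U row2=(0, 9, 5, 7)
  row3 ← row3 − (7)·row0  ⇒  L[3][0]=7, U row3=(0, 1, 10, 6)
Step 2: pivot at (1,1) is 8.
  row2 ← row2 − (8)·row1  ⇒  L[2][1]=8, U row2=(0, 0, 2, 8)
  row3 ← row3 − (7)·row1  ⇒  L[3][1]=7, U row3=(0, 0, 6, 0)

L[2][1] = 8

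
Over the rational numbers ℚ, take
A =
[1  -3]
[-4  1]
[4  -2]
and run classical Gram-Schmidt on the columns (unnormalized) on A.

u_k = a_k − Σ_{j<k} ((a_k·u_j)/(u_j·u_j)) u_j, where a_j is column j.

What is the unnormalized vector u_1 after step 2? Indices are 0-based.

Step 1: u_0 = a_0 = (1, -4, 4).
Step 2: u_1 = a_1 − (-5/11)·u_0 = (-28/11, -9/11, -2/11).

u_1 = (-28/11, -9/11, -2/11)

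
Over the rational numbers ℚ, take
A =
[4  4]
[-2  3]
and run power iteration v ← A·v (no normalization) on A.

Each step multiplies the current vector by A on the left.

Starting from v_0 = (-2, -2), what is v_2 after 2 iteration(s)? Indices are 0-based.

v_0 = (-2, -2).
v_1 = A·v_0 = (-16, -2).
v_2 = A·v_1 = (-72, 26).

v_2 = (-72, 26)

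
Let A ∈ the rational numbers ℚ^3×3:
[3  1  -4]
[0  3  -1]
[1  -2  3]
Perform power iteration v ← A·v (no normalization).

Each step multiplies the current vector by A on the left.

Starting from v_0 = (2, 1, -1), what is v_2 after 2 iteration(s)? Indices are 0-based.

v_2 = (49, 15, -6)

v_0 = (2, 1, -1).
v_1 = A·v_0 = (11, 4, -3).
v_2 = A·v_1 = (49, 15, -6).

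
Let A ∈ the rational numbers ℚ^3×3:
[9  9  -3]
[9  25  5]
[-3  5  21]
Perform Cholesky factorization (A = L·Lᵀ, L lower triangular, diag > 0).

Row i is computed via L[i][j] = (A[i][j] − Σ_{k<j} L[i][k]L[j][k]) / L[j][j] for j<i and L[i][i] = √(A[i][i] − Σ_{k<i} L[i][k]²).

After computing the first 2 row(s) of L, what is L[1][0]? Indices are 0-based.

L[1][0] = 3

Step 1: L[0][0] = √(9) = 3.
  L[1][0] = (9) / L[0][0] = 3.
Step 2: L[1][1] = √(16) = 4.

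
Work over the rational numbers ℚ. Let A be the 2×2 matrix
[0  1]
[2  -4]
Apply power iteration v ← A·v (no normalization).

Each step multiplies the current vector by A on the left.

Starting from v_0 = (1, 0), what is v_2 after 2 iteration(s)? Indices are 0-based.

v_2 = (2, -8)

v_0 = (1, 0).
v_1 = A·v_0 = (0, 2).
v_2 = A·v_1 = (2, -8).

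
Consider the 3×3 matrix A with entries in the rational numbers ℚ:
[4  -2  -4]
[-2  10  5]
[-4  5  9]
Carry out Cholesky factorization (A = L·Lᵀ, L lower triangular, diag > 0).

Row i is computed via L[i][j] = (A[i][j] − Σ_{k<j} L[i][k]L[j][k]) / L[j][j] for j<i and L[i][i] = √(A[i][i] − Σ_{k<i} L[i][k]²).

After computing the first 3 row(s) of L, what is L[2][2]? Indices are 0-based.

Step 1: L[0][0] = √(4) = 2.
  L[1][0] = (-2) / L[0][0] = -1.
Step 2: L[1][1] = √(9) = 3.
  L[2][0] = (-4) / L[0][0] = -2.
  L[2][1] = (3) / L[1][1] = 1.
Step 3: L[2][2] = √(4) = 2.

L[2][2] = 2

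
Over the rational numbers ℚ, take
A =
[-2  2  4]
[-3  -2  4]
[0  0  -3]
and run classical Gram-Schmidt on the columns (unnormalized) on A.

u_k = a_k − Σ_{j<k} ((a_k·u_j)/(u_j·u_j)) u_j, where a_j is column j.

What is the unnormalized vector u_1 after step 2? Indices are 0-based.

Step 1: u_0 = a_0 = (-2, -3, 0).
Step 2: u_1 = a_1 − (2/13)·u_0 = (30/13, -20/13, 0).

u_1 = (30/13, -20/13, 0)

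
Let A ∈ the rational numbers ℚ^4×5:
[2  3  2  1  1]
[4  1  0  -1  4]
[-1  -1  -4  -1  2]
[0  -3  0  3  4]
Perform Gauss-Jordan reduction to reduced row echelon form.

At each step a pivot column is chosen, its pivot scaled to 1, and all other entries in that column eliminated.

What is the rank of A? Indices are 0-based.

rank = 4

pivot(0,0)=2: scale R0 → (1, 3/2, 1, 1/2, 1/2)
  clear (1,0): R1 −= (4)R0 → (0, -5, -4, -3, 2)
  clear (2,0): R2 −= (-1)R0 → (0, 1/2, -3, -1/2, 5/2)
pivot(1,1)=-5: scale R1 → (0, 1, 4/5, 3/5, -2/5)
  clear (0,1): R0 −= (3/2)R1 → (1, 0, -1/5, -2/5, 11/10)
  clear (2,1): R2 −= (1/2)R1 → (0, 0, -17/5, -4/5, 27/10)
  clear (3,1): R3 −= (-3)R1 → (0, 0, 12/5, 24/5, 14/5)
pivot(2,2)=-17/5: scale R2 → (0, 0, 1, 4/17, -27/34)
  clear (0,2): R0 −= (-1/5)R2 → (1, 0, 0, -6/17, 16/17)
  clear (1,2): R1 −= (4/5)R2 → (0, 1, 0, 7/17, 4/17)
  clear (3,2): R3 −= (12/5)R2 → (0, 0, 0, 72/17, 80/17)
pivot(3,3)=72/17: scale R3 → (0, 0, 0, 1, 10/9)
  clear (0,3): R0 −= (-6/17)R3 → (1, 0, 0, 0, 4/3)
  clear (1,3): R1 −= (7/17)R3 → (0, 1, 0, 0, -2/9)
  clear (2,3): R2 −= (4/17)R3 → (0, 0, 1, 0, -19/18)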